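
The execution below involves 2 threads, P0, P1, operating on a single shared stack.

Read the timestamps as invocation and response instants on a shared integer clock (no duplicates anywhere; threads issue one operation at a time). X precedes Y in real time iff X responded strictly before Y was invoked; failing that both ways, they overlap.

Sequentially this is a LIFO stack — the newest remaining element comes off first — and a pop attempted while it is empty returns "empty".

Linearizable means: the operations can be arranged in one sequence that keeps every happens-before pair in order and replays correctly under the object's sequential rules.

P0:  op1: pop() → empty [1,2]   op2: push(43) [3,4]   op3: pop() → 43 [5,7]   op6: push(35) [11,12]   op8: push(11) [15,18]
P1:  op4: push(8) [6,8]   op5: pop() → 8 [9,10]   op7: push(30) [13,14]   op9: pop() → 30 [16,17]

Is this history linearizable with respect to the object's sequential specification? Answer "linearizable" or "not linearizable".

a witness: op1, op2, op3, op4, op5, op6, op7, op9, op8
1. op1 pop() → empty, leaving stack <>
2. op2 push(43), leaving stack <43>
3. op3 pop() → 43, leaving stack <>
4. op4 push(8), leaving stack <8>
5. op5 pop() → 8, leaving stack <>
6. op6 push(35), leaving stack <35>
7. op7 push(30), leaving stack <35,30>
8. op9 pop() → 30, leaving stack <35>
9. op8 push(11), leaving stack <35,11>

linearizable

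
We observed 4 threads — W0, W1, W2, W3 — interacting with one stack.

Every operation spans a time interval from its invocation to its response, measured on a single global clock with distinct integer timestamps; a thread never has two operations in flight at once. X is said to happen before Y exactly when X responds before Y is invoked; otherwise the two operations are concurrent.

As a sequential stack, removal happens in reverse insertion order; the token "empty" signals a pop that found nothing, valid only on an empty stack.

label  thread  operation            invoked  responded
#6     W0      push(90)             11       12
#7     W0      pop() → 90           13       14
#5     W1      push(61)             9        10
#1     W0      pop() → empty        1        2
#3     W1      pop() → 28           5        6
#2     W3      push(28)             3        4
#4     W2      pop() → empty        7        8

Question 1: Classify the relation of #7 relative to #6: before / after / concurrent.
Answer: after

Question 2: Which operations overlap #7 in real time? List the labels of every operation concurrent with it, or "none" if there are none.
Answer: none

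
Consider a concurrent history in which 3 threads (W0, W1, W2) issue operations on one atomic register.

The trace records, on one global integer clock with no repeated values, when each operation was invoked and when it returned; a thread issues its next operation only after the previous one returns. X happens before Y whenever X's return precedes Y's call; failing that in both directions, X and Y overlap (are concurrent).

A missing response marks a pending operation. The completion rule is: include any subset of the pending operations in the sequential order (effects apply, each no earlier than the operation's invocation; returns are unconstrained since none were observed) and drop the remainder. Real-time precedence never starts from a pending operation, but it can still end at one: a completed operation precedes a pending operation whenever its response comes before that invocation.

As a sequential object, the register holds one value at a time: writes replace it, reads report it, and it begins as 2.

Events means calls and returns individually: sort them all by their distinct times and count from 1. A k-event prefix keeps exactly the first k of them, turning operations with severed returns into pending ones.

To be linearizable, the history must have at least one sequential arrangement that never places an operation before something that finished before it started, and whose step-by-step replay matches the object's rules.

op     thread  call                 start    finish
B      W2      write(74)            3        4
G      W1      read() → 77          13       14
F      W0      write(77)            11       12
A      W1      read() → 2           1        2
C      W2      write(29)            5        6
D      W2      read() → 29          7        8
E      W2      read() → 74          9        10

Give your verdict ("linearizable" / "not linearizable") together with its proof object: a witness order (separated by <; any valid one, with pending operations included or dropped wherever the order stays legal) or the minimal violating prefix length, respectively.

the violation lands at event 10, E's response at time 10: events 1..9 linearize, events 1..10 do not
a single order respects real time; the 5 completed atomic register operations fail replay along it
sample order A, B, C, D, E stalls at step 5 — E read() → 74 has no legal effect

not linearizable — minimal violating prefix: 10 events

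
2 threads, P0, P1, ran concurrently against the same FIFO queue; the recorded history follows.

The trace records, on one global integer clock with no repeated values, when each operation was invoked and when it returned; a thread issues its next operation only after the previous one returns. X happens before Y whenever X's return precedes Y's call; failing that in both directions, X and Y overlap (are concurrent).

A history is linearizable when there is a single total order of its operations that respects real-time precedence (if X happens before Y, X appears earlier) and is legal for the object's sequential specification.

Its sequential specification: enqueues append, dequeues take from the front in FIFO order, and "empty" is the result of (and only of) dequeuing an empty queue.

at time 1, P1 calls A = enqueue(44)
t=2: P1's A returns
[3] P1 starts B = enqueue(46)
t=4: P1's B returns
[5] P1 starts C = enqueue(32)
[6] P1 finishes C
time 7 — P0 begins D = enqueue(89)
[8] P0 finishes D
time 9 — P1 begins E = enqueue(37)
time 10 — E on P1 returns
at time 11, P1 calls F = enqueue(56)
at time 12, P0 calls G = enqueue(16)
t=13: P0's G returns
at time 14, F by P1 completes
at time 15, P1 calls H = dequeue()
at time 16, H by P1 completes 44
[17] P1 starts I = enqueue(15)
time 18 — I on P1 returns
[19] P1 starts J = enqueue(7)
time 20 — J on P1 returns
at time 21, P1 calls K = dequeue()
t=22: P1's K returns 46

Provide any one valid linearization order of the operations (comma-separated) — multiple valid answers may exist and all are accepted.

after step 1 (A enqueue(44)): queue <44>
after step 2 (B enqueue(46)): queue <44,46>
after step 3 (C enqueue(32)): queue <44,46,32>
after step 4 (D enqueue(89)): queue <44,46,32,89>
after step 5 (E enqueue(37)): queue <44,46,32,89,37>
after step 6 (F enqueue(56)): queue <44,46,32,89,37,56>
after step 7 (G enqueue(16)): queue <44,46,32,89,37,56,16>
after step 8 (H dequeue() → 44): queue <46,32,89,37,56,16>
after step 9 (I enqueue(15)): queue <46,32,89,37,56,16,15>
after step 10 (J enqueue(7)): queue <46,32,89,37,56,16,15,7>
after step 11 (K dequeue() → 46): queue <32,89,37,56,16,15,7>

A, B, C, D, E, F, G, H, I, J, K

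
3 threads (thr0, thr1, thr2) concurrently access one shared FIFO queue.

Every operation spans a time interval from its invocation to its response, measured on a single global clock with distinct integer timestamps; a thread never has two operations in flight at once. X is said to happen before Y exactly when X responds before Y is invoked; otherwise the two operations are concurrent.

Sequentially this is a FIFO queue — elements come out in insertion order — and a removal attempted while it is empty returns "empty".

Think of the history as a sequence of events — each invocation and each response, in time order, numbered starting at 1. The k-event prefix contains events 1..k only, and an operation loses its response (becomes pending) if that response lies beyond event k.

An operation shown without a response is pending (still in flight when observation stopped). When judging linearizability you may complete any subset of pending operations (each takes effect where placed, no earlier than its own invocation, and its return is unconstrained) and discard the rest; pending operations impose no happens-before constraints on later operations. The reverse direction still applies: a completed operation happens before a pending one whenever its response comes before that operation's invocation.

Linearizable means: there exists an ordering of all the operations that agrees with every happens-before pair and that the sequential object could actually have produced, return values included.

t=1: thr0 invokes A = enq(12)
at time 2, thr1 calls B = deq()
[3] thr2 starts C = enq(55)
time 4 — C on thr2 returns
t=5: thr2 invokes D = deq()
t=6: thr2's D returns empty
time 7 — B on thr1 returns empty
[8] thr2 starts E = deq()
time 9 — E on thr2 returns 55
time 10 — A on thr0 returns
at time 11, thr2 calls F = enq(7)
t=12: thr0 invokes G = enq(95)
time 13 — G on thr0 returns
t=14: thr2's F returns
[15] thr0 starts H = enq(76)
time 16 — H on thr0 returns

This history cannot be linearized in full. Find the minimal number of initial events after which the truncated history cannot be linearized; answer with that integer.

7

a valid linearization of events 1..6 exists, for instance C, B, D:
after step 1 (C enq(55)): queue <55>
after step 2 (B deq() (pending, included)): queue <>
after step 3 (D deq() → empty): queue <>
event 7 — B's response, time 7 — after it, nothing linearizes
include/drop combinations of the 1 pending operation (A) were all tried; none helps
e.g. B, C, D (pending dropped): illegal at step 3, since D deq() → empty cannot apply there
e.g. C, B, D (pending dropped): illegal at step 2, since B deq() → empty cannot apply there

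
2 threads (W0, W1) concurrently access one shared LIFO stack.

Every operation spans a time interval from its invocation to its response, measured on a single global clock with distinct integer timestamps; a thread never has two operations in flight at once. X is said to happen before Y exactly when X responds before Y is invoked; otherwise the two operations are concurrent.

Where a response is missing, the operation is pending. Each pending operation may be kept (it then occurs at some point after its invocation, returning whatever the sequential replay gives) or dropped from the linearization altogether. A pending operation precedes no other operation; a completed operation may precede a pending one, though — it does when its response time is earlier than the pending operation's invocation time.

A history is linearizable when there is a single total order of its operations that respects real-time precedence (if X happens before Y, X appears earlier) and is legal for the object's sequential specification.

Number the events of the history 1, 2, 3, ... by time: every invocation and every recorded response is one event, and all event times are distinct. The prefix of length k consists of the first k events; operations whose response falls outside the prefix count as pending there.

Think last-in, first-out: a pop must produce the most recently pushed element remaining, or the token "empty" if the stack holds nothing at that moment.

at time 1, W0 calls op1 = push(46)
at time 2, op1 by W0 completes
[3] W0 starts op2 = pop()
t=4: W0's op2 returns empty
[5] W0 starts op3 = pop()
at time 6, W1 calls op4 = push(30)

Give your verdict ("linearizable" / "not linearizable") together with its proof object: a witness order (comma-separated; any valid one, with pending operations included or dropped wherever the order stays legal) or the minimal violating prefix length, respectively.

cut after 3 events: linearizable; cut after 4 events (op2 responds, time 4): not linearizable
the sole real-time-consistent order of 2 completed operations fails the LIFO stack replay
take op1, op2: step 2 already fails, because op2 pop() → empty cannot occur there

not linearizable — minimal violating prefix: 4 events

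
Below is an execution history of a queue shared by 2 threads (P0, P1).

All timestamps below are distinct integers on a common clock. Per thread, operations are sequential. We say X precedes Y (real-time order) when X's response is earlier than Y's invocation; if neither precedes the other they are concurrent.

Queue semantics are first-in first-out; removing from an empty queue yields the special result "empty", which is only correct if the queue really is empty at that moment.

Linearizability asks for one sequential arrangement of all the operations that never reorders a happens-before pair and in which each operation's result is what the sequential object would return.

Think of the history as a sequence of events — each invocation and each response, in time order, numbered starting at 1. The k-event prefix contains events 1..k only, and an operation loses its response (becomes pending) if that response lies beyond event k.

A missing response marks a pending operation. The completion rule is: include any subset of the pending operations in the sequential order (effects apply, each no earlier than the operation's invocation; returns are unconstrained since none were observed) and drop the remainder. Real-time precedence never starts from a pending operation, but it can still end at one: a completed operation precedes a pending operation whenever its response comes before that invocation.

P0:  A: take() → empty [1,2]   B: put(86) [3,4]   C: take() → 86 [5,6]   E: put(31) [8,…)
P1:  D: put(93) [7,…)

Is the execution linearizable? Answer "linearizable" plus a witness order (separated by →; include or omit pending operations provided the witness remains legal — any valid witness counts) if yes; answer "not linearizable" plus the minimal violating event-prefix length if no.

step 1: A take() → empty — queue <>
step 2: B put(86) — queue <86>
step 3: C take() → 86 — queue <>

linearizable — witness: A → B → C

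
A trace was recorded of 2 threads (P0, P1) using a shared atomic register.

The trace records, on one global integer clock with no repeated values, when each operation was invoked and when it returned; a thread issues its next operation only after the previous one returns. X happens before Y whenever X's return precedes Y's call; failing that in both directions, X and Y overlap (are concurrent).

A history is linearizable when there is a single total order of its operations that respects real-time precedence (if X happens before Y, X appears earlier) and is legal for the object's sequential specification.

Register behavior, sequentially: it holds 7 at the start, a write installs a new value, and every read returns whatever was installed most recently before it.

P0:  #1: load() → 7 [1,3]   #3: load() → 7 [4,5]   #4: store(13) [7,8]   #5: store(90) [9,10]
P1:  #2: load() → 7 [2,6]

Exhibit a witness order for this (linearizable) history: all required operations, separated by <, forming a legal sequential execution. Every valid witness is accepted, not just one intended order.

#1 < #2 < #3 < #4 < #5

after step 1 (#1 load() → 7): value 7
after step 2 (#2 load() → 7): value 7
after step 3 (#3 load() → 7): value 7
after step 4 (#4 store(13)): value 13
after step 5 (#5 store(90)): value 90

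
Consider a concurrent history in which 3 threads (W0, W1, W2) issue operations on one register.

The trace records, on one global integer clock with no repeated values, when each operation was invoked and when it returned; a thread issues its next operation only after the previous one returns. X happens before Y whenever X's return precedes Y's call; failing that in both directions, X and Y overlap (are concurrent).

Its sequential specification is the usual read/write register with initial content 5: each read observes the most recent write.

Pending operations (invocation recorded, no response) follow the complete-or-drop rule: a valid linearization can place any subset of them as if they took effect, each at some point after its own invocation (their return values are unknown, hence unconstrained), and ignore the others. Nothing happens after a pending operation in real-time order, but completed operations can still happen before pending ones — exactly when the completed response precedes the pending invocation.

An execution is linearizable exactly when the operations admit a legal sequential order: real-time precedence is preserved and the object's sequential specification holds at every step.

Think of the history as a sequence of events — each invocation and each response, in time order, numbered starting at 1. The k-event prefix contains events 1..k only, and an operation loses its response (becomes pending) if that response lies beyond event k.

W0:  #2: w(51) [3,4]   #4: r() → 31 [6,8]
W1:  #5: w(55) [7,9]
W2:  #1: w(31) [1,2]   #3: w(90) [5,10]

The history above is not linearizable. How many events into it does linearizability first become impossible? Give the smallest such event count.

8

events 1..7 are still linearizable — one witness is #1, #2:
step 1: #1 w(31) — value 31
step 2: #2 w(51) — value 51
include event 8 — #4 responding at 8 — and every candidate order breaks
completion choices over the 2 pending operations (#3, #5) were checked; none helps
take #1, #2, #4 (pending dropped): step 3 already fails, because #4 r() → 31 cannot occur there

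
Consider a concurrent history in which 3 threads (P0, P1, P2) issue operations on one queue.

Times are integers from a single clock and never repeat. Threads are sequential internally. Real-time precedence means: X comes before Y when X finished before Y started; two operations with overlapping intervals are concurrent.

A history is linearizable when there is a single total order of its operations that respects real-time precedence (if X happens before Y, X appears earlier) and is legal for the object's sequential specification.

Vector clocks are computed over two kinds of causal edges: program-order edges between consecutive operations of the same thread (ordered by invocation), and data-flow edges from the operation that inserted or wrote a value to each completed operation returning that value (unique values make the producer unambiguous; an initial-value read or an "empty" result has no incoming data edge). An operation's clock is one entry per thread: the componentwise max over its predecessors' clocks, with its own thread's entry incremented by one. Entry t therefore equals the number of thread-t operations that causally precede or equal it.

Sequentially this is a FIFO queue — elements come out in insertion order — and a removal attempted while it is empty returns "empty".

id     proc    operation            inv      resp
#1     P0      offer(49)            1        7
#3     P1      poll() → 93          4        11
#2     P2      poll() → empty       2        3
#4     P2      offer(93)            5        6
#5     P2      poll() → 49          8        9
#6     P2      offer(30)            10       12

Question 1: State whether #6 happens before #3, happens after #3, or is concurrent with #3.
concurrent

#6 spans [10,12], #3 spans [4,11]
the intervals overlap in both directions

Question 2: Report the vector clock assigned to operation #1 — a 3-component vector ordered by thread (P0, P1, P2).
(1, 0, 0)

no predecessors for #2 (invoked 2): P2 increments from zero → (0, 0, 1)
no predecessors for #1 (invoked 1): P0 increments from zero → (1, 0, 0)
from VC(#2)=(0, 0, 1), #4 (invoked 5) maxes components and bumps P2 → (0, 0, 2)
from VC(#4)=(0, 0, 2), #3 (invoked 4) maxes components and bumps P1 → (0, 1, 2)
from VC(#1)=(1, 0, 0), VC(#4)=(0, 0, 2), #5 (invoked 8) maxes components and bumps P2 → (1, 0, 3)
from VC(#5)=(1, 0, 3), #6 (invoked 10) maxes components and bumps P2 → (1, 0, 4)
target: VC(#1) = (1, 0, 0)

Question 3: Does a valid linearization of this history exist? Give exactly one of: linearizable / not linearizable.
linearizable

one valid linearization: #2, #1, #4, #5, #3, #6
step 1: #2 poll() → empty — queue <>
step 2: #1 offer(49) — queue <49>
step 3: #4 offer(93) — queue <49,93>
step 4: #5 poll() → 49 — queue <93>
step 5: #3 poll() → 93 — queue <>
step 6: #6 offer(30) — queue <30>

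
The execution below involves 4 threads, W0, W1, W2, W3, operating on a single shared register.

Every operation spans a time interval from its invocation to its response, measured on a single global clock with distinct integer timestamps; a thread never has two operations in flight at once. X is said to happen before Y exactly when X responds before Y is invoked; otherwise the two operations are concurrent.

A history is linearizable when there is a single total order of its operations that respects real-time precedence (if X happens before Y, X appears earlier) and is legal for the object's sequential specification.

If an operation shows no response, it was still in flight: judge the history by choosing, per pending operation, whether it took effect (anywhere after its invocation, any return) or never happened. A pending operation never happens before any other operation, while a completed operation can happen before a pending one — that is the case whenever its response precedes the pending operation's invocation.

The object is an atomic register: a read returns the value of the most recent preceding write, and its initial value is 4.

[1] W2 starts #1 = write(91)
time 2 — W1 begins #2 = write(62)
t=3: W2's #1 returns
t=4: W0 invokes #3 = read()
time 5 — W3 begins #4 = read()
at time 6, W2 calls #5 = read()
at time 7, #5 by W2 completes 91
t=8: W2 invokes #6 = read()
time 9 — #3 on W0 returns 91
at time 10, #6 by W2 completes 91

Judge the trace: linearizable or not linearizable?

linearizable

a witness: #1, #3, #4, #5, #6
1. #1 write(91), leaving value 91
2. #3 read() → 91, leaving value 91
3. #4 read() (pending, included), leaving value 91
4. #5 read() → 91, leaving value 91
5. #6 read() → 91, leaving value 91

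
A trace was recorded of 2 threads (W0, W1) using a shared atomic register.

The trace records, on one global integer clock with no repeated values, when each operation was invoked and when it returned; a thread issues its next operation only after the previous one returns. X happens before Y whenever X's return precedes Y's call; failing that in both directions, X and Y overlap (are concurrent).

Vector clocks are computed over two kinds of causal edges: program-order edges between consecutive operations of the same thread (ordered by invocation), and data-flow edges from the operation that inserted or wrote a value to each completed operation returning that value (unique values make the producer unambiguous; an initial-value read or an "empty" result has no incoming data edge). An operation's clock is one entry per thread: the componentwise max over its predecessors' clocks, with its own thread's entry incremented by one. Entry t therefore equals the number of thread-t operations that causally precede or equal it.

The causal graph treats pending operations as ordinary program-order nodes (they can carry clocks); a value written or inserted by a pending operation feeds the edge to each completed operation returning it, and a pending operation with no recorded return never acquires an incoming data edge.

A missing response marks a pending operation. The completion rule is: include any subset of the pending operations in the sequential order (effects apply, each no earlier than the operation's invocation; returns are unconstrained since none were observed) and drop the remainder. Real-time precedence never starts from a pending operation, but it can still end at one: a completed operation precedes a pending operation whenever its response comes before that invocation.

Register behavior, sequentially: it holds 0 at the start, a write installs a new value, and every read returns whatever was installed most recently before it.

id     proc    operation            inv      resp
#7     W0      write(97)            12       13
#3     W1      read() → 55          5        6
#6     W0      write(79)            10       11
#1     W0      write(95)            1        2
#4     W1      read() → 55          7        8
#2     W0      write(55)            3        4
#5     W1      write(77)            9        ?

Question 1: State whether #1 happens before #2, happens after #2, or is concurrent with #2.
before

#1 spans [1,2], #2 spans [3,4]
resp(#1)=2 < inv(#2)=3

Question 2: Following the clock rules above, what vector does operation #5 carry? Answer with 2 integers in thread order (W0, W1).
(2, 3)

#1, invoked 1, has no incoming edges; only W0's bump applies → (1, 0)
merge at #2 (invoked 3): VC(#1)=(1, 0), own-thread bump on W0 → (2, 0)
merge at #3 (invoked 5): VC(#2)=(2, 0), own-thread bump on W1 → (2, 1)
merge at #6 (invoked 10): VC(#2)=(2, 0), own-thread bump on W0 → (3, 0)
merge at #4 (invoked 7): VC(#2)=(2, 0), VC(#3)=(2, 1), own-thread bump on W1 → (2, 2)
merge at #7 (invoked 12): VC(#6)=(3, 0), own-thread bump on W0 → (4, 0)
merge at #5 (invoked 9): VC(#4)=(2, 2), own-thread bump on W1 → (2, 3)
target: VC(#5) = (2, 3)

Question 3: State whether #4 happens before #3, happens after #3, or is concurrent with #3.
after

#4 spans [7,8], #3 spans [5,6]
resp(#3)=6 < inv(#4)=7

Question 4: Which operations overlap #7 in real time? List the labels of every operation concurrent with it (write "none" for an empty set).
#5

#7 spans [12,13]: anything still running between times 12 and 13 counts as concurrent
#1 [1,2]: before
#2 [3,4]: before
#3 [5,6]: before
#4 [7,8]: before
#5 [9,…): concurrent
#6 [10,11]: before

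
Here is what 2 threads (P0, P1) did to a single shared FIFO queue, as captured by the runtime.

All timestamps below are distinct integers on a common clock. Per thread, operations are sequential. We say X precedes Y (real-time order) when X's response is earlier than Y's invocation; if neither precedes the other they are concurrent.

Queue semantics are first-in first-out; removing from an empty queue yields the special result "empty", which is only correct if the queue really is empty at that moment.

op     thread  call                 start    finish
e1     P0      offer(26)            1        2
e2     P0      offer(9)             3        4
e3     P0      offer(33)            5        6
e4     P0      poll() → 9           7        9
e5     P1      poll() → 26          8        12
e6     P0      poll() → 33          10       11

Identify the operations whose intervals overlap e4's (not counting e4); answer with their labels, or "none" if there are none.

e4 runs from 7 to 9; window-overlapping ops are concurrent
e1 [1,2]: before
e2 [3,4]: before
e3 [5,6]: before
e5 [8,12]: concurrent
e6 [10,11]: after

e5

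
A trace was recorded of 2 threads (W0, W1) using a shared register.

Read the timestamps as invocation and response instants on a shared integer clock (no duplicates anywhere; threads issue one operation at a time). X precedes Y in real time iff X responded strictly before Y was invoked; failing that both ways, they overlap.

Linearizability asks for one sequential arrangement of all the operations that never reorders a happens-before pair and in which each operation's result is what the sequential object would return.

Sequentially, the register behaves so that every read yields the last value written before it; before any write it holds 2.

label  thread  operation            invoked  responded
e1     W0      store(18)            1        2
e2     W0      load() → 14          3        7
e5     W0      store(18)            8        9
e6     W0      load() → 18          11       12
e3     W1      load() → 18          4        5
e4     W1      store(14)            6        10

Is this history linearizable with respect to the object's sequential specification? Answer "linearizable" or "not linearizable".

linearizable

one valid linearization: e1, e3, e4, e2, e5, e6
1. e1 store(18), leaving value 18
2. e3 load() → 18, leaving value 18
3. e4 store(14), leaving value 14
4. e2 load() → 14, leaving value 14
5. e5 store(18), leaving value 18
6. e6 load() → 18, leaving value 18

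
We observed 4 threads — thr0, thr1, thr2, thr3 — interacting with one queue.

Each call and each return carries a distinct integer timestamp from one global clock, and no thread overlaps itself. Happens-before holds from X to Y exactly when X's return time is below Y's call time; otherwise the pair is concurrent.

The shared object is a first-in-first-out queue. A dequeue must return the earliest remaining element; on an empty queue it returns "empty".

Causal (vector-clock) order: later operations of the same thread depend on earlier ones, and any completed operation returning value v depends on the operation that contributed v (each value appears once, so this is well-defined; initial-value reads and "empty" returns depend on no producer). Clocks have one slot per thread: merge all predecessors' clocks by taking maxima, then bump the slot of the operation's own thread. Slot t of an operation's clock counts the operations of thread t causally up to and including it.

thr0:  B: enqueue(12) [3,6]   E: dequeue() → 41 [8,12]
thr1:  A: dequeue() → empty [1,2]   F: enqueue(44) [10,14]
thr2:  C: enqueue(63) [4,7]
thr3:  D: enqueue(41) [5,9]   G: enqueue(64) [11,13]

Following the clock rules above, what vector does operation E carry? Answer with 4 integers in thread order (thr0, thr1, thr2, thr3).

(2, 0, 0, 1)

no predecessors for D (invoked 5): thr3 increments from zero → (0, 0, 0, 1)
no predecessors for C (invoked 4): thr2 increments from zero → (0, 0, 1, 0)
no predecessors for A (invoked 1): thr1 increments from zero → (0, 1, 0, 0)
no predecessors for B (invoked 3): thr0 increments from zero → (1, 0, 0, 0)
G, invoked 11, takes VC(D)=(0, 0, 0, 1) under max, adds 1 for thr3 → (0, 0, 0, 2)
F, invoked 10, takes VC(A)=(0, 1, 0, 0) under max, adds 1 for thr1 → (0, 2, 0, 0)
E, invoked 8, takes VC(B)=(1, 0, 0, 0), VC(D)=(0, 0, 0, 1) under max, adds 1 for thr0 → (2, 0, 0, 1)
target: VC(E) = (2, 0, 0, 1)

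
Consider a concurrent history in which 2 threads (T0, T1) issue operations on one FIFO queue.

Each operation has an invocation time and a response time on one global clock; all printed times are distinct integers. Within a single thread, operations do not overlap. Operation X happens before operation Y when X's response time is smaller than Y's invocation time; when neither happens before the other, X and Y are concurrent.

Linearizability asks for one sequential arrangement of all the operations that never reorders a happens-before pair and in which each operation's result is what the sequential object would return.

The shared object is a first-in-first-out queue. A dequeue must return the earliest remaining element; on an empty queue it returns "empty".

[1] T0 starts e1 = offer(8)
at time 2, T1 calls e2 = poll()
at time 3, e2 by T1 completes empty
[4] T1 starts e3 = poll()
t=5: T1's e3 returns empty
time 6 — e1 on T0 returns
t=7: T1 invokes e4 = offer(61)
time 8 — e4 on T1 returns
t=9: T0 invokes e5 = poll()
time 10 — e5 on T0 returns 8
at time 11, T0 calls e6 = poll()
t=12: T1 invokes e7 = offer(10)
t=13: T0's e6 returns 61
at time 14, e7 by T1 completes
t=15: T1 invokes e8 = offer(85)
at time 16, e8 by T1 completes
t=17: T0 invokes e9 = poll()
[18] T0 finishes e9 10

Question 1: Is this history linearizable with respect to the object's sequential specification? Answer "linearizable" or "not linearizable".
linearizable

a witness: e2, e3, e1, e4, e5, e6, e7, e8, e9
step 1: e2 poll() → empty — queue <>
step 2: e3 poll() → empty — queue <>
step 3: e1 offer(8) — queue <8>
step 4: e4 offer(61) — queue <8,61>
step 5: e5 poll() → 8 — queue <61>
step 6: e6 poll() → 61 — queue <>
step 7: e7 offer(10) — queue <10>
step 8: e8 offer(85) — queue <10,85>
step 9: e9 poll() → 10 — queue <85>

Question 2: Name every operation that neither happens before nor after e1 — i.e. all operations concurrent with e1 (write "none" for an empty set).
e2, e3

e1 spans [1,6]: anything still running between times 1 and 6 counts as concurrent
e2 [2,3]: concurrent
e3 [4,5]: concurrent
e4 [7,8]: after
e5 [9,10]: after
e6 [11,13]: after
e7 [12,14]: after
e8 [15,16]: after
e9 [17,18]: after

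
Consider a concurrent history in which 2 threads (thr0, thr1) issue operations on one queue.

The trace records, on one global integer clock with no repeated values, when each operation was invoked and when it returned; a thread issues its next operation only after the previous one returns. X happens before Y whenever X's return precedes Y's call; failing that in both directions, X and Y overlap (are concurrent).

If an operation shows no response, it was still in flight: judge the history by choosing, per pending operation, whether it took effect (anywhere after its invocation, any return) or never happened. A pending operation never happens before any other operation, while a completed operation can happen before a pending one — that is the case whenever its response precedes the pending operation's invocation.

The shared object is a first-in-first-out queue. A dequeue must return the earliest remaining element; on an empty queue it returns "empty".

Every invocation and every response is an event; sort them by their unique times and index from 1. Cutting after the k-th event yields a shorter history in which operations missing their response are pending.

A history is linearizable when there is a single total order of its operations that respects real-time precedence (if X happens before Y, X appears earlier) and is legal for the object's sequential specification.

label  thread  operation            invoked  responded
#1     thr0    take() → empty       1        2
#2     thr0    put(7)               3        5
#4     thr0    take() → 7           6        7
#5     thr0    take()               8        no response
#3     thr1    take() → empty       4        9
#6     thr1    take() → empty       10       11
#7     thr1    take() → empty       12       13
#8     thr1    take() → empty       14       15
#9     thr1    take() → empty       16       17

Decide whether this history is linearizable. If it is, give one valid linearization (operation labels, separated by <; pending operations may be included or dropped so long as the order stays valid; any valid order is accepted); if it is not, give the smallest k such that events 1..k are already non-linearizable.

after step 1 (#1 take() → empty): queue <>
after step 2 (#2 put(7)): queue <7>
after step 3 (#4 take() → 7): queue <>
after step 4 (#3 take() → empty): queue <>
after step 5 (#5 take() (pending, included)): queue <>
after step 6 (#6 take() → empty): queue <>
after step 7 (#7 take() → empty): queue <>
after step 8 (#8 take() → empty): queue <>
after step 9 (#9 take() → empty): queue <>

linearizable — witness: #1 < #2 < #4 < #3 < #5 < #6 < #7 < #8 < #9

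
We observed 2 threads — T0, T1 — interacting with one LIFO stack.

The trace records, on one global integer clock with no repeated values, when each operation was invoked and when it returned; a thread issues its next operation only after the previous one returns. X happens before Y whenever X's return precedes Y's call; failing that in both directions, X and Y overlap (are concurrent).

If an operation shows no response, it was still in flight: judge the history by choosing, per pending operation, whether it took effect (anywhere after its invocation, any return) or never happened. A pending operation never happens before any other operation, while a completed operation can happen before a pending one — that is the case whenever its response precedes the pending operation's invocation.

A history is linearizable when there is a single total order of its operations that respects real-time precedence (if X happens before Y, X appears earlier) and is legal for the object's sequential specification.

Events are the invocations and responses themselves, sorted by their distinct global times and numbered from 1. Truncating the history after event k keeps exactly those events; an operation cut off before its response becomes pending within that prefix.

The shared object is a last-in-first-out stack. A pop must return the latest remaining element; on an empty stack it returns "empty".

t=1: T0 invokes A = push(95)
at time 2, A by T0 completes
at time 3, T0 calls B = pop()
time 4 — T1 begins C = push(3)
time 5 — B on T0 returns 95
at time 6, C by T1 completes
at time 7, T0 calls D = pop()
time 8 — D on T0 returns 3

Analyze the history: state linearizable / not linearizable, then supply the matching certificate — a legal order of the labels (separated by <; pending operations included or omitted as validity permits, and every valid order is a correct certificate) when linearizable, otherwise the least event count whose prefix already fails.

step 1: A push(95) — stack <95>
step 2: B pop() → 95 — stack <>
step 3: C push(3) — stack <3>
step 4: D pop() → 3 — stack <>

linearizable — witness: A < B < C < D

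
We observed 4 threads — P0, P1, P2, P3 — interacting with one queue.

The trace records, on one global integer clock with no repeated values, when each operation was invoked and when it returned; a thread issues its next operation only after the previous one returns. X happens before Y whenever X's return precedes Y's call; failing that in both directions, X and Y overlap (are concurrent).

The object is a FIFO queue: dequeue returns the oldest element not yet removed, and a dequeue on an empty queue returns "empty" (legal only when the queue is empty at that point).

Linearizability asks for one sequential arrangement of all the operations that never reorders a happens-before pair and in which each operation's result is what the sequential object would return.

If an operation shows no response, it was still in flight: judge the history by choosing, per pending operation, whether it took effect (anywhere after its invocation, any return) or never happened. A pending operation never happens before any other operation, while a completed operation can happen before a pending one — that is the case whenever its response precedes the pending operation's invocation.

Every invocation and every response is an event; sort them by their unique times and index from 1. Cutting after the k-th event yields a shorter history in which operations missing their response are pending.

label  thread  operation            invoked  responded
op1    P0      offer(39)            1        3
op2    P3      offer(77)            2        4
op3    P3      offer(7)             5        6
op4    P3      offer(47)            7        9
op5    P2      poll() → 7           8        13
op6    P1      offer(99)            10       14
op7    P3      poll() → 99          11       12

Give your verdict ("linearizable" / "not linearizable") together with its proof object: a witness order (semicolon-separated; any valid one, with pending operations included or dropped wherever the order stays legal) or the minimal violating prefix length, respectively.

not linearizable — minimal violating prefix: 12 events

events 1..11 are fine; event 12 — the response of op7 at time 12 — makes the prefix non-linearizable
checked exhaustively: 2 real-time-consistent orders of 5 completed operations, zero legal queue replays
completion choices over the 2 pending operations (op5, op6) were checked; none helps
take op1, op2, op3, op4, op7 (pending dropped): step 5 already fails, because op7 poll() → 99 cannot occur there
take op2, op1, op3, op4, op7 (pending dropped): step 5 already fails, because op7 poll() → 99 cannot occur there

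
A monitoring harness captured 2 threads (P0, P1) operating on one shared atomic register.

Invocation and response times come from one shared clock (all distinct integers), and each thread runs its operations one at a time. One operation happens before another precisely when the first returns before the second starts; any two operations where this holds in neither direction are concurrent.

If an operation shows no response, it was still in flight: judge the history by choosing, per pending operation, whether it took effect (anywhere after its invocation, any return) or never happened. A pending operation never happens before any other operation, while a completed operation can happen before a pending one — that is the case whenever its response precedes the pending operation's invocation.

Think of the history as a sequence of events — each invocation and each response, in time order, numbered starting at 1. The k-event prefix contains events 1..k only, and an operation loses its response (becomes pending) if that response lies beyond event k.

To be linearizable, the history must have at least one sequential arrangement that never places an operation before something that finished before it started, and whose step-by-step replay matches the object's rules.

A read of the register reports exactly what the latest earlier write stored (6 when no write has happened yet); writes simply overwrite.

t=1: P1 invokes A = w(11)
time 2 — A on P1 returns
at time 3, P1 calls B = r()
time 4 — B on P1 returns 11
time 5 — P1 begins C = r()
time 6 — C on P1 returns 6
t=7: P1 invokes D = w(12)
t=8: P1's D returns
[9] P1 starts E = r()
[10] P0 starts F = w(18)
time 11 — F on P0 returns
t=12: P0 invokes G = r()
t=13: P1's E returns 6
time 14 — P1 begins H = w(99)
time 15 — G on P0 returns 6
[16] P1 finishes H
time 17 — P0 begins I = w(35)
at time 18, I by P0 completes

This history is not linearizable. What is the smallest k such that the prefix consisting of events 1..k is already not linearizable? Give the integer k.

6

events 1..5 are linearizable; a witness order is A, B:
step 1: A w(11) — value 11
step 2: B r() → 11 — value 11
include event 6 — C responding at 6 — and every candidate order breaks
e.g. A, B, C: illegal at step 3, since C r() → 6 cannot apply there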